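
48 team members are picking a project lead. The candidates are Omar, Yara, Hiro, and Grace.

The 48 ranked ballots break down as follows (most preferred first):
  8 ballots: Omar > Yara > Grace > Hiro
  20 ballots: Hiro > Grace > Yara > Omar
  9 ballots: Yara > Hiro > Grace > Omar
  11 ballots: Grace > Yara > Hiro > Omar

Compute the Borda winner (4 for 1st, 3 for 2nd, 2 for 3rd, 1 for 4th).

Grace

Omar: 8×4 + 20×1 + 9×1 + 11×1 = 72
Yara: 8×3 + 20×2 + 9×4 + 11×3 = 133
Hiro: 8×1 + 20×4 + 9×3 + 11×2 = 137
Grace: 8×2 + 20×3 + 9×2 + 11×4 = 138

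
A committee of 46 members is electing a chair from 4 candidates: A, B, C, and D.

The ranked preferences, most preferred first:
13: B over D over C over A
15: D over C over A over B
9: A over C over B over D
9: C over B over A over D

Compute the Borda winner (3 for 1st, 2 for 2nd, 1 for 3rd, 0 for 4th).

C

A: 13×0 + 15×1 + 9×3 + 9×1 = 51
B: 13×3 + 15×0 + 9×1 + 9×2 = 66
C: 13×1 + 15×2 + 9×2 + 9×3 = 88
D: 13×2 + 15×3 + 9×0 + 9×0 = 71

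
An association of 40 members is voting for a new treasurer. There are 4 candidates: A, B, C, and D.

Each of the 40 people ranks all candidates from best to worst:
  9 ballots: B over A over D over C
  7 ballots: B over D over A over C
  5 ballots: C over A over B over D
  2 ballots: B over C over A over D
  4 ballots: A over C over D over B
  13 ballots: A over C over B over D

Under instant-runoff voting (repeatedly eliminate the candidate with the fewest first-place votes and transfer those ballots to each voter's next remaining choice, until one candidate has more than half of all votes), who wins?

Round 1: A 17, B 18, C 5, D 0. D eliminated.
Round 2: A 17, B 18, C 5. C eliminated.
Round 3: A 22, B 18. A has a majority (≥21).

A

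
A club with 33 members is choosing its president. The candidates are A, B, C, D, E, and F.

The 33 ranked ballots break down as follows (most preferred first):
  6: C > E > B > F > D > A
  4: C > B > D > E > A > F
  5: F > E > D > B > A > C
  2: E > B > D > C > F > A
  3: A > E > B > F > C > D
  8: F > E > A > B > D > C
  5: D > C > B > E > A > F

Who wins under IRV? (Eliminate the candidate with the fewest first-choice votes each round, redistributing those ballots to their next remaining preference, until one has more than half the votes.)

C

Round 1: A 3, B 0, C 10, D 5, E 2, F 13. B eliminated.
Round 2: A 3, C 10, D 5, E 2, F 13. E eliminated.
Round 3: A 3, C 10, D 7, F 13. A eliminated.
Round 4: C 10, D 7, F 16. D eliminated.
Round 5: C 17, F 16. C has a majority (≥17).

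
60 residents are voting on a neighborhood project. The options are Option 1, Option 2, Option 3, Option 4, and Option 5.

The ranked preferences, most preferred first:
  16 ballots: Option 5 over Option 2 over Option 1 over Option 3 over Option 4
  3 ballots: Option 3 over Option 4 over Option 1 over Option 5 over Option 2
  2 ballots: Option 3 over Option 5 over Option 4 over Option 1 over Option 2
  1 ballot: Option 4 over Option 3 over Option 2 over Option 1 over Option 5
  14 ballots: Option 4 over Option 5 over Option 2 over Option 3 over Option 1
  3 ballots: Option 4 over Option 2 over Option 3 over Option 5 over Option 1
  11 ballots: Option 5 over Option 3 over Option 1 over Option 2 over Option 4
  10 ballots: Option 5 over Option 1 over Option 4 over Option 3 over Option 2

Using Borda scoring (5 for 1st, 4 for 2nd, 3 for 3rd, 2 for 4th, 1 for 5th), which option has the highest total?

Option 5

Option 1: 16×3 + 3×3 + 2×2 + 1×2 + 14×1 + 3×1 + 11×3 + 10×4 = 153
Option 2: 16×4 + 3×1 + 2×1 + 1×3 + 14×3 + 3×4 + 11×2 + 10×1 = 158
Option 3: 16×2 + 3×5 + 2×5 + 1×4 + 14×2 + 3×3 + 11×4 + 10×2 = 162
Option 4: 16×1 + 3×4 + 2×3 + 1×5 + 14×5 + 3×5 + 11×1 + 10×3 = 165
Option 5: 16×5 + 3×2 + 2×4 + 1×1 + 14×4 + 3×2 + 11×5 + 10×5 = 262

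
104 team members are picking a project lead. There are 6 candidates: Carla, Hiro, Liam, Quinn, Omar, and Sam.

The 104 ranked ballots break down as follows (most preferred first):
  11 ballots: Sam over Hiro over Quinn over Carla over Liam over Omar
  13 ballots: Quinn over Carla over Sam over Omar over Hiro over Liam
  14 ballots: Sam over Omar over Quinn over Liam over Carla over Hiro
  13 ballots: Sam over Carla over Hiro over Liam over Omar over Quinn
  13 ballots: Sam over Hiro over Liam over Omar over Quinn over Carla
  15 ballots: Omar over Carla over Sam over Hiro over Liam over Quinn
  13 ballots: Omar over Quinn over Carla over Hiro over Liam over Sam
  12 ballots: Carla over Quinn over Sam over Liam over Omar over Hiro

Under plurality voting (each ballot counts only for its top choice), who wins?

Sam

First-place votes: Carla 12, Hiro 0, Liam 0, Quinn 13, Omar 28, Sam 51.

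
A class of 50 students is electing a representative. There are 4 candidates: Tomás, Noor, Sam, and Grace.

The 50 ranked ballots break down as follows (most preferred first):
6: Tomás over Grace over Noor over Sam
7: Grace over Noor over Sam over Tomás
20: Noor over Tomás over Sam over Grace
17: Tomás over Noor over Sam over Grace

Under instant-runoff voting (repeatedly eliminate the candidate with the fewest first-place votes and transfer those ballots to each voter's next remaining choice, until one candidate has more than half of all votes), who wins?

Round 1: Tomás 23, Noor 20, Sam 0, Grace 7. Sam eliminated.
Round 2: Tomás 23, Noor 20, Grace 7. Grace eliminated.
Round 3: Tomás 23, Noor 27. Noor has a majority (≥26).

Noor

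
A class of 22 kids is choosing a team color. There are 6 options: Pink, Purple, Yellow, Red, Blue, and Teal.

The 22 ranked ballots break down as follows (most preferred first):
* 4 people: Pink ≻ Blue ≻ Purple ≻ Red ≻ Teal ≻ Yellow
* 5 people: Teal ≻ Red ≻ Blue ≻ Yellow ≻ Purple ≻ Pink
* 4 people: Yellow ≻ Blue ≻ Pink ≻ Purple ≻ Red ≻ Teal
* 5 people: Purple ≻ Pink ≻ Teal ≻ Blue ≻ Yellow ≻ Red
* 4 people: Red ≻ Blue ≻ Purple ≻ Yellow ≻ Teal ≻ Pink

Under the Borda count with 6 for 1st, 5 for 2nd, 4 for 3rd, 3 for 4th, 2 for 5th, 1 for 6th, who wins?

Pink: 4×6 + 5×1 + 4×4 + 5×5 + 4×1 = 74
Purple: 4×4 + 5×2 + 4×3 + 5×6 + 4×4 = 84
Yellow: 4×1 + 5×3 + 4×6 + 5×2 + 4×3 = 65
Red: 4×3 + 5×5 + 4×2 + 5×1 + 4×6 = 74
Blue: 4×5 + 5×4 + 4×5 + 5×3 + 4×5 = 95
Teal: 4×2 + 5×6 + 4×1 + 5×4 + 4×2 = 70

Blue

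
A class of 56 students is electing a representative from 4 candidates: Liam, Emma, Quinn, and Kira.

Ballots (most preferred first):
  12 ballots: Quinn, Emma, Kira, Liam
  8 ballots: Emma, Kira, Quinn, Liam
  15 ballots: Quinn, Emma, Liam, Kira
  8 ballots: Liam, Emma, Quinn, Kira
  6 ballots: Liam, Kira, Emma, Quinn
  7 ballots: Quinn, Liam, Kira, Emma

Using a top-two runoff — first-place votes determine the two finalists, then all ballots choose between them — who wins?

Round 1 first-place votes: Liam 14, Emma 8, Quinn 34, Kira 0. Quinn and Liam advance.
Runoff: Quinn is ranked above Liam on 42 ballots, Liam above Quinn on 14.

Quinn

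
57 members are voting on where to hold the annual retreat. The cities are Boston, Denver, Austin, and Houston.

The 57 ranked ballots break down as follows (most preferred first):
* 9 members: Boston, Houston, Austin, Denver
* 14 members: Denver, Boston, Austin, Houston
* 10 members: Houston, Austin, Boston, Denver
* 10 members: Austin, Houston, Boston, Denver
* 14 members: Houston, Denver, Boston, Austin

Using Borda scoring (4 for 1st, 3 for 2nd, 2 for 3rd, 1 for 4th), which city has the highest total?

Boston: 9×4 + 14×3 + 10×2 + 10×2 + 14×2 = 146
Denver: 9×1 + 14×4 + 10×1 + 10×1 + 14×3 = 127
Austin: 9×2 + 14×2 + 10×3 + 10×4 + 14×1 = 130
Houston: 9×3 + 14×1 + 10×4 + 10×3 + 14×4 = 167

Houston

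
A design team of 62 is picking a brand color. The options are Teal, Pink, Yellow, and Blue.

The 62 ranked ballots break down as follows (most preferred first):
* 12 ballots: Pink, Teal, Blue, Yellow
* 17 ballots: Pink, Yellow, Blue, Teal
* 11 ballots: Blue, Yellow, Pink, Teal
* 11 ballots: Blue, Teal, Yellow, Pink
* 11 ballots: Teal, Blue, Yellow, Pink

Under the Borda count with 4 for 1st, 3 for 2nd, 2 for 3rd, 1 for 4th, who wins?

Blue

Teal: 12×3 + 17×1 + 11×1 + 11×3 + 11×4 = 141
Pink: 12×4 + 17×4 + 11×2 + 11×1 + 11×1 = 160
Yellow: 12×1 + 17×3 + 11×3 + 11×2 + 11×2 = 140
Blue: 12×2 + 17×2 + 11×4 + 11×4 + 11×3 = 179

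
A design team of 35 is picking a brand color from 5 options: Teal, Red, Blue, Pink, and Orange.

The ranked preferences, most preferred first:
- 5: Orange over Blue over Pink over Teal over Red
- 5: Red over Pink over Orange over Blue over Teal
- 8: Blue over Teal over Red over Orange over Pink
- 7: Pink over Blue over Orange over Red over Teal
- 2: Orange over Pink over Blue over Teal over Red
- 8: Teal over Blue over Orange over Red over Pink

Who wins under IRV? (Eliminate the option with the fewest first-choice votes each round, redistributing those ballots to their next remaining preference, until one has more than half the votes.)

Blue

Round 1: Teal 8, Red 5, Blue 8, Pink 7, Orange 7. Red eliminated.
Round 2: Teal 8, Blue 8, Pink 12, Orange 7. Orange eliminated.
Round 3: Teal 8, Blue 13, Pink 14. Teal eliminated.
Round 4: Blue 21, Pink 14. Blue has a majority (≥18).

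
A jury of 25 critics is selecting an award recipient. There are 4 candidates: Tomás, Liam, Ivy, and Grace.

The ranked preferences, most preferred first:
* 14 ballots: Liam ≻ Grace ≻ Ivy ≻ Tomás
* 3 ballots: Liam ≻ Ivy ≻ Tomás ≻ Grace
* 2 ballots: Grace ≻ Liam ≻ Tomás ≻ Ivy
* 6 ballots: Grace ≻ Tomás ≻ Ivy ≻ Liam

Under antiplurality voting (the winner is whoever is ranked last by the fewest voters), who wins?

Ivy

Last-place votes: Tomás 14, Liam 6, Ivy 2, Grace 3.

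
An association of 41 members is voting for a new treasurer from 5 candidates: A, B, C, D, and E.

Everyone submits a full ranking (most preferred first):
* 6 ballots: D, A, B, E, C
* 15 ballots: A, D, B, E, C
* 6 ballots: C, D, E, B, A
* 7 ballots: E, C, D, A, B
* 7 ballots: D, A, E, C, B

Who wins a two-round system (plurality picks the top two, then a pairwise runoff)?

Round 1 first-place votes: A 15, B 0, C 6, D 13, E 7. A and D advance.
Runoff: A is ranked above D on 15 ballots, D above A on 26.

D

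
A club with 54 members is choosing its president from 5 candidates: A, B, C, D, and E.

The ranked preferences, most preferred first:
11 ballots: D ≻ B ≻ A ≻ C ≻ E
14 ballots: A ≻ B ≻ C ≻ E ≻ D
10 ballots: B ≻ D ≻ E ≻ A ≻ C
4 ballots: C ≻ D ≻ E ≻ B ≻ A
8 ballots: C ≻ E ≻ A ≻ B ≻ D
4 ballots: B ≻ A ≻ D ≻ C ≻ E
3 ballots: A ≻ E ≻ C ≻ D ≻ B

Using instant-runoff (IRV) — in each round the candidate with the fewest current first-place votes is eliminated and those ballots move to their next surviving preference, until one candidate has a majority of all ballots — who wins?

Round 1: A 17, B 14, C 12, D 11, E 0. E eliminated.
Round 2: A 17, B 14, C 12, D 11. D eliminated.
Round 3: A 17, B 25, C 12. C eliminated.
Round 4: A 25, B 29. B has a majority (≥28).

B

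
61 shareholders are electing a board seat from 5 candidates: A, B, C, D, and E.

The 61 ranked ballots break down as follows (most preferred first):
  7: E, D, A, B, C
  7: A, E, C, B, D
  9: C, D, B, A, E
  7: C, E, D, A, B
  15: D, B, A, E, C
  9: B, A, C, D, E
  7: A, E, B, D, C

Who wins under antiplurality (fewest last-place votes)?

A

Last-place votes: A 0, B 7, C 29, D 7, E 18.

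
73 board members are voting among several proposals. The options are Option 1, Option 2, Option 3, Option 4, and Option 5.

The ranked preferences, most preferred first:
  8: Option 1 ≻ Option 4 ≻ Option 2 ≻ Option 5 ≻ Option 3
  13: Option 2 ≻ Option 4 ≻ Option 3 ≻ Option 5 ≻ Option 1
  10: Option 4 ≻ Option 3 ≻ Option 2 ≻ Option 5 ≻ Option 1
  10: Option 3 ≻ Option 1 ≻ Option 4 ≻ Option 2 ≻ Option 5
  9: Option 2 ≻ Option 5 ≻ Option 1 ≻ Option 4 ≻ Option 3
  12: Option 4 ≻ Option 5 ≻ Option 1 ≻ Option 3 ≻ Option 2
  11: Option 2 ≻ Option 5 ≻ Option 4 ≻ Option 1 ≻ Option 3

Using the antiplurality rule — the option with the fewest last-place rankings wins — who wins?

Last-place votes: Option 1 23, Option 2 12, Option 3 28, Option 4 0, Option 5 10.

Option 4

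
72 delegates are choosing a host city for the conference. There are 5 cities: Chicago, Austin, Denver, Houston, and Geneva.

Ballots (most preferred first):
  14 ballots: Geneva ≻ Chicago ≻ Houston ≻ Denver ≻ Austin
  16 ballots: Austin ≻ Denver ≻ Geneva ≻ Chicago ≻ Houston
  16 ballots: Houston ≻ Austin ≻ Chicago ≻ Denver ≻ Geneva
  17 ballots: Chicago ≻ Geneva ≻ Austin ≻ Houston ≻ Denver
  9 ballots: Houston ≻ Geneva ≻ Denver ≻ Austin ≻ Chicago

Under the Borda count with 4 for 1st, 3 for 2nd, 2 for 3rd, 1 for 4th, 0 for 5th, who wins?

Chicago: 14×3 + 16×1 + 16×2 + 17×4 + 9×0 = 158
Austin: 14×0 + 16×4 + 16×3 + 17×2 + 9×1 = 155
Denver: 14×1 + 16×3 + 16×1 + 17×0 + 9×2 = 96
Houston: 14×2 + 16×0 + 16×4 + 17×1 + 9×4 = 145
Geneva: 14×4 + 16×2 + 16×0 + 17×3 + 9×3 = 166

Geneva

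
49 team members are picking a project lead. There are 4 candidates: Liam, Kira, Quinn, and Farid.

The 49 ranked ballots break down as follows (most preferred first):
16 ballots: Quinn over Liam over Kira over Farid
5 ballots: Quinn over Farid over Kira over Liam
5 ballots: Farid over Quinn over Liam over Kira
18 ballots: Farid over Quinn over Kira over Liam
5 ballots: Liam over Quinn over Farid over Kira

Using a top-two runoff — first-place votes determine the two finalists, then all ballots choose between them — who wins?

Quinn

Round 1 first-place votes: Liam 5, Kira 0, Quinn 21, Farid 23. Farid and Quinn advance.
Runoff: Farid is ranked above Quinn on 23 ballots, Quinn above Farid on 26.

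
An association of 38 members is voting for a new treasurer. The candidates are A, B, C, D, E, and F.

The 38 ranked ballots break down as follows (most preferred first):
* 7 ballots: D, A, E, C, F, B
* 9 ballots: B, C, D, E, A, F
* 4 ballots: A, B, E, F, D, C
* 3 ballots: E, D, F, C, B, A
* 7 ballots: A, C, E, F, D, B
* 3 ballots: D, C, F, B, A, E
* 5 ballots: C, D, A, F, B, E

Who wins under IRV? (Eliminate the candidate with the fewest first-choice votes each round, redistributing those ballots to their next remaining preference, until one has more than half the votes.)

D

Round 1: A 11, B 9, C 5, D 10, E 3, F 0. F eliminated.
Round 2: A 11, B 9, C 5, D 10, E 3. E eliminated.
Round 3: A 11, B 9, C 5, D 13. C eliminated.
Round 4: A 11, B 9, D 18. B eliminated.
Round 5: A 11, D 27. D has a majority (≥20).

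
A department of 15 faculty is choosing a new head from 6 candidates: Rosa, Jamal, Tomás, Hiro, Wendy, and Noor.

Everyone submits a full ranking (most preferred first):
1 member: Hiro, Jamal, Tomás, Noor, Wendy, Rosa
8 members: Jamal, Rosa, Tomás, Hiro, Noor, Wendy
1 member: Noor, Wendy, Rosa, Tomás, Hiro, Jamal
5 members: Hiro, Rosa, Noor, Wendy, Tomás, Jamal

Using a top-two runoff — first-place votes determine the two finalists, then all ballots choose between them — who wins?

Round 1 first-place votes: Rosa 0, Jamal 8, Tomás 0, Hiro 6, Wendy 0, Noor 1. Jamal and Hiro advance.
Runoff: Jamal is ranked above Hiro on 8 ballots, Hiro above Jamal on 7.

Jamal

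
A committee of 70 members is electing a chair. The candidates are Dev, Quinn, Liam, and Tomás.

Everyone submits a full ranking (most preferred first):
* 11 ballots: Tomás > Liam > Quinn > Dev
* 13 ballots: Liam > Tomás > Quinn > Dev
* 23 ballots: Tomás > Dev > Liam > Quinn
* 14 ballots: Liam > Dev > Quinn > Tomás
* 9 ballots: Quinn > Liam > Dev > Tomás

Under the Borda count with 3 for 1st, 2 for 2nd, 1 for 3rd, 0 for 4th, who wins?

Liam

Dev: 11×0 + 13×0 + 23×2 + 14×2 + 9×1 = 83
Quinn: 11×1 + 13×1 + 23×0 + 14×1 + 9×3 = 65
Liam: 11×2 + 13×3 + 23×1 + 14×3 + 9×2 = 144
Tomás: 11×3 + 13×2 + 23×3 + 14×0 + 9×0 = 128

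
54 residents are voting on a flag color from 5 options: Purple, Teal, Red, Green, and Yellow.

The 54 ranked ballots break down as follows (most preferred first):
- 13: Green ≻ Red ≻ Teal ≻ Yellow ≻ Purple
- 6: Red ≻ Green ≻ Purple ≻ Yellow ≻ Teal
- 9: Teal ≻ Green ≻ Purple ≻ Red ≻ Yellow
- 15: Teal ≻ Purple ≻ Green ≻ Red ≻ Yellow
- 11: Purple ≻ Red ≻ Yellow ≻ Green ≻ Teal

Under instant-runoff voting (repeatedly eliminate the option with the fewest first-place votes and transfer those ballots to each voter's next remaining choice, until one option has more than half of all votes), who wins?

Round 1: Purple 11, Teal 24, Red 6, Green 13, Yellow 0. Yellow eliminated.
Round 2: Purple 11, Teal 24, Red 6, Green 13. Red eliminated.
Round 3: Purple 11, Teal 24, Green 19. Purple eliminated.
Round 4: Teal 24, Green 30. Green has a majority (≥28).

Green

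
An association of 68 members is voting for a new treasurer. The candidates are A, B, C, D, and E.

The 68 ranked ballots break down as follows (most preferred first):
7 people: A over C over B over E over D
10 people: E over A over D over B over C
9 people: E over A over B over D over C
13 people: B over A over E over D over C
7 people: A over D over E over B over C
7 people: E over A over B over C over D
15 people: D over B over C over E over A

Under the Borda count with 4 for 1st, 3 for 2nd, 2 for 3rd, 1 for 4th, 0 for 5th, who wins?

A

A: 7×4 + 10×3 + 9×3 + 13×3 + 7×4 + 7×3 + 15×0 = 173
B: 7×2 + 10×1 + 9×2 + 13×4 + 7×1 + 7×2 + 15×3 = 160
C: 7×3 + 10×0 + 9×0 + 13×0 + 7×0 + 7×1 + 15×2 = 58
D: 7×0 + 10×2 + 9×1 + 13×1 + 7×3 + 7×0 + 15×4 = 123
E: 7×1 + 10×4 + 9×4 + 13×2 + 7×2 + 7×4 + 15×1 = 166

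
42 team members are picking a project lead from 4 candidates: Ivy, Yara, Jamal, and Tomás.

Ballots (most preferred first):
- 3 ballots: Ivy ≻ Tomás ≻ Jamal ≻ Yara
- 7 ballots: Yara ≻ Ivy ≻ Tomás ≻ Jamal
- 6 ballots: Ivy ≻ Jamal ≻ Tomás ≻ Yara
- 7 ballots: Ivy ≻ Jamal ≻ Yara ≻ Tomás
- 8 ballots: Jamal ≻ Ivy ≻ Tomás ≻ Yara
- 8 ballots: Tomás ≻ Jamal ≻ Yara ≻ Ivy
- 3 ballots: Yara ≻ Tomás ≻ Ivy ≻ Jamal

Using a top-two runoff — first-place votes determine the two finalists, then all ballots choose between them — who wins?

Ivy

Round 1 first-place votes: Ivy 16, Yara 10, Jamal 8, Tomás 8. Ivy and Yara advance.
Runoff: Ivy is ranked above Yara on 24 ballots, Yara above Ivy on 18.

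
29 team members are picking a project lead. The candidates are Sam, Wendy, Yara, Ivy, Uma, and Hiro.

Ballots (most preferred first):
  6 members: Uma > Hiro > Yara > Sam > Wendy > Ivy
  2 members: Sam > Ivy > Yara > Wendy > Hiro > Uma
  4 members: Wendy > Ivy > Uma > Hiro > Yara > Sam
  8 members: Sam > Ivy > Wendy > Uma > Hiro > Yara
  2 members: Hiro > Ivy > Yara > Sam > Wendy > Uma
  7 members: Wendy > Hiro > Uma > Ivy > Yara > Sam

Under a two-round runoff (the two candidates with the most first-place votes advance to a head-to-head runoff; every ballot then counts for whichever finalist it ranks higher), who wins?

Round 1 first-place votes: Sam 10, Wendy 11, Yara 0, Ivy 0, Uma 6, Hiro 2. Wendy and Sam advance.
Runoff: Wendy is ranked above Sam on 11 ballots, Sam above Wendy on 18.

Sam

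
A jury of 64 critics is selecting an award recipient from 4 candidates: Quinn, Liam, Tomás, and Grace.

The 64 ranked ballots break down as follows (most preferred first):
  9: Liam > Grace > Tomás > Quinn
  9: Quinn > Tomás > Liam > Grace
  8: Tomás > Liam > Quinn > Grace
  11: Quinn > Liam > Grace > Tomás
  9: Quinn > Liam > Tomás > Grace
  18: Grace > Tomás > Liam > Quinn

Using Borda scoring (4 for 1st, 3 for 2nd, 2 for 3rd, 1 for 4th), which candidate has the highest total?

Liam

Quinn: 9×1 + 9×4 + 8×2 + 11×4 + 9×4 + 18×1 = 159
Liam: 9×4 + 9×2 + 8×3 + 11×3 + 9×3 + 18×2 = 174
Tomás: 9×2 + 9×3 + 8×4 + 11×1 + 9×2 + 18×3 = 160
Grace: 9×3 + 9×1 + 8×1 + 11×2 + 9×1 + 18×4 = 147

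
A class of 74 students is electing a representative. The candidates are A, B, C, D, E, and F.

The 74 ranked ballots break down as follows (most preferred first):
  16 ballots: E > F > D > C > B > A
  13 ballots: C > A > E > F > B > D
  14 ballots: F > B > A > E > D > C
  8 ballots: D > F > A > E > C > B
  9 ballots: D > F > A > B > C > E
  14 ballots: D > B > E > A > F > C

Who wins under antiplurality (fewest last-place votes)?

Last-place votes: A 16, B 8, C 28, D 13, E 9, F 0.

F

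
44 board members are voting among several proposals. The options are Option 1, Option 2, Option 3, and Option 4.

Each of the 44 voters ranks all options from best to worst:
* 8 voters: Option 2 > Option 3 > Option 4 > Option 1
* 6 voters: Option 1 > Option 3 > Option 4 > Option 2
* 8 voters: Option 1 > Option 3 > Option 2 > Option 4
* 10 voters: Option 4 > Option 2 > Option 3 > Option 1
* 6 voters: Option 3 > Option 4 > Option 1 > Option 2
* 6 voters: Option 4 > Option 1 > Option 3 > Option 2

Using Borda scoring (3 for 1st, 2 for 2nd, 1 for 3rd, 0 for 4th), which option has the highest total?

Option 1: 8×0 + 6×3 + 8×3 + 10×0 + 6×1 + 6×2 = 60
Option 2: 8×3 + 6×0 + 8×1 + 10×2 + 6×0 + 6×0 = 52
Option 3: 8×2 + 6×2 + 8×2 + 10×1 + 6×3 + 6×1 = 78
Option 4: 8×1 + 6×1 + 8×0 + 10×3 + 6×2 + 6×3 = 74

Option 3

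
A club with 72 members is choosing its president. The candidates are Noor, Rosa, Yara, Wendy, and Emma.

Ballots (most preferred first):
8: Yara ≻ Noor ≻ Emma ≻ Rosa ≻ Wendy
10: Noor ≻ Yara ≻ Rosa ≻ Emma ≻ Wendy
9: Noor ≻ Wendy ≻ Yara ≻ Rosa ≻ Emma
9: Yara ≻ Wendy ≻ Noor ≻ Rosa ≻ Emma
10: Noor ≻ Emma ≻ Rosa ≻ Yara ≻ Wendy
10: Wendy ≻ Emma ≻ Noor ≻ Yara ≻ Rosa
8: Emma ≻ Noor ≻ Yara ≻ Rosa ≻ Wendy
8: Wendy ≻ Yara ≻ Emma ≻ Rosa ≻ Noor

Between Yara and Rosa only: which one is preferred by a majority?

Yara is ranked above Rosa on 62 ballots; Rosa above Yara on 10.

Yara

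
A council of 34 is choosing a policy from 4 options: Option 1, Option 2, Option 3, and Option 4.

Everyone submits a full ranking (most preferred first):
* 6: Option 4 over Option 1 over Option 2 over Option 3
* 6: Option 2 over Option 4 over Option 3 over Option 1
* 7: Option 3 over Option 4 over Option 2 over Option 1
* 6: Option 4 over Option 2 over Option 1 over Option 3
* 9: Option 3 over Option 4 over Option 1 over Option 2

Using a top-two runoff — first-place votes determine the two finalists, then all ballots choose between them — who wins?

Option 4

Round 1 first-place votes: Option 1 0, Option 2 6, Option 3 16, Option 4 12. Option 3 and Option 4 advance.
Runoff: Option 3 is ranked above Option 4 on 16 ballots, Option 4 above Option 3 on 18.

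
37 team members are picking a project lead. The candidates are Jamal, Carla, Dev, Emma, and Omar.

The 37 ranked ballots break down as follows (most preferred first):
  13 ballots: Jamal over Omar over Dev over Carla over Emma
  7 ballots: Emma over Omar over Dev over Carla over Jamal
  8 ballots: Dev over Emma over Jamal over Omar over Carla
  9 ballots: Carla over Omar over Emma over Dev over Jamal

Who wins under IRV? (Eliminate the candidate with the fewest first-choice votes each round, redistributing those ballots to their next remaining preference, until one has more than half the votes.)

Dev

Round 1: Jamal 13, Carla 9, Dev 8, Emma 7, Omar 0. Omar eliminated.
Round 2: Jamal 13, Carla 9, Dev 8, Emma 7. Emma eliminated.
Round 3: Jamal 13, Carla 9, Dev 15. Carla eliminated.
Round 4: Jamal 13, Dev 24. Dev has a majority (≥19).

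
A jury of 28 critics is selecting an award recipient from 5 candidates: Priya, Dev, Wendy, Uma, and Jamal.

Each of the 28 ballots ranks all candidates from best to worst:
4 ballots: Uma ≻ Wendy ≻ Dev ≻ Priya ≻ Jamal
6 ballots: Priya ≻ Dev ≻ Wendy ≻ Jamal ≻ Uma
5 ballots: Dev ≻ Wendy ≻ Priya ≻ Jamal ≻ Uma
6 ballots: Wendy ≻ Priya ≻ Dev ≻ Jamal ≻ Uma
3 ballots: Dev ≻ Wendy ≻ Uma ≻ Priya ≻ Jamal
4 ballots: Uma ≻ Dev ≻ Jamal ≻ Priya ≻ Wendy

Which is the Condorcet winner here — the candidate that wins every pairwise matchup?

Dev vs Priya: 16–12
Dev vs Wendy: 18–10
Dev vs Uma: 20–8
Dev vs Jamal: 28–0
Dev beats every other candidate.

Dev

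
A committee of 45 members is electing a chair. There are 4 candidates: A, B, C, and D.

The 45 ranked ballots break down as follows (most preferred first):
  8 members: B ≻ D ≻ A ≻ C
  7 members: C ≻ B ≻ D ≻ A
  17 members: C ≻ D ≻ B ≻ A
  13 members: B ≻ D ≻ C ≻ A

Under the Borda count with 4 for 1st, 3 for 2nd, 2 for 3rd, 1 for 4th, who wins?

A: 8×2 + 7×1 + 17×1 + 13×1 = 53
B: 8×4 + 7×3 + 17×2 + 13×4 = 139
C: 8×1 + 7×4 + 17×4 + 13×2 = 130
D: 8×3 + 7×2 + 17×3 + 13×3 = 128

B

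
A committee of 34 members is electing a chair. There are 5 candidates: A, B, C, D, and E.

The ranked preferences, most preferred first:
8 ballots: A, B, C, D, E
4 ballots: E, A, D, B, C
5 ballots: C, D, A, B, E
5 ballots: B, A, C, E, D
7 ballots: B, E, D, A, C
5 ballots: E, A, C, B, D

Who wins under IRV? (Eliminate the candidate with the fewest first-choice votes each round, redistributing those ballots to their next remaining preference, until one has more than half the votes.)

A

Round 1: A 8, B 12, C 5, D 0, E 9. D eliminated.
Round 2: A 8, B 12, C 5, E 9. C eliminated.
Round 3: A 13, B 12, E 9. E eliminated.
Round 4: A 22, B 12. A has a majority (≥18).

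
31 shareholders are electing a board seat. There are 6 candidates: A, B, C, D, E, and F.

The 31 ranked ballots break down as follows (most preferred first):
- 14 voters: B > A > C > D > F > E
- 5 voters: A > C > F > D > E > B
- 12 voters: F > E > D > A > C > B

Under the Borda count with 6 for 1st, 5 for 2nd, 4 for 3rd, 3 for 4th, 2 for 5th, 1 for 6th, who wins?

A

A: 14×5 + 5×6 + 12×3 = 136
B: 14×6 + 5×1 + 12×1 = 101
C: 14×4 + 5×5 + 12×2 = 105
D: 14×3 + 5×3 + 12×4 = 105
E: 14×1 + 5×2 + 12×5 = 84
F: 14×2 + 5×4 + 12×6 = 120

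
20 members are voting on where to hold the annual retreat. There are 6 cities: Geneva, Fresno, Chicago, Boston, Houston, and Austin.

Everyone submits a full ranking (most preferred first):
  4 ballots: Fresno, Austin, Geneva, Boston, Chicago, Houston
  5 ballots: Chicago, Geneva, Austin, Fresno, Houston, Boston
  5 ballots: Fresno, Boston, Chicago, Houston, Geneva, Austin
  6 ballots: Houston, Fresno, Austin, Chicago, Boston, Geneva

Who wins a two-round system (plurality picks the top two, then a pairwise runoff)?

Round 1 first-place votes: Geneva 0, Fresno 9, Chicago 5, Boston 0, Houston 6, Austin 0. Fresno and Houston advance.
Runoff: Fresno is ranked above Houston on 14 ballots, Houston above Fresno on 6.

Fresno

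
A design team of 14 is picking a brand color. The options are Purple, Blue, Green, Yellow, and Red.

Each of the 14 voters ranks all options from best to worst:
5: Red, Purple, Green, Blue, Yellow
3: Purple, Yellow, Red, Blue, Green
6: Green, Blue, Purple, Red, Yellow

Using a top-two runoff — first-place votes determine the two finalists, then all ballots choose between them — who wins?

Red

Round 1 first-place votes: Purple 3, Blue 0, Green 6, Yellow 0, Red 5. Green and Red advance.
Runoff: Green is ranked above Red on 6 ballots, Red above Green on 8.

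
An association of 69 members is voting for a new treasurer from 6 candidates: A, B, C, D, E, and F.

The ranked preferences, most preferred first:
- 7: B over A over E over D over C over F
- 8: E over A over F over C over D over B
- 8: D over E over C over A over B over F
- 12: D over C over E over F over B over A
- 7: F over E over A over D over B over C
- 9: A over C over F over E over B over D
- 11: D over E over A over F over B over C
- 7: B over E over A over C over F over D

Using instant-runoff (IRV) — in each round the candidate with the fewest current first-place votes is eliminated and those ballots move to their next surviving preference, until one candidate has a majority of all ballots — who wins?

Round 1: A 9, B 14, C 0, D 31, E 8, F 7. C eliminated.
Round 2: A 9, B 14, D 31, E 8, F 7. F eliminated.
Round 3: A 9, B 14, D 31, E 15. A eliminated.
Round 4: B 14, D 31, E 24. B eliminated.
Round 5: D 31, E 38. E has a majority (≥35).

E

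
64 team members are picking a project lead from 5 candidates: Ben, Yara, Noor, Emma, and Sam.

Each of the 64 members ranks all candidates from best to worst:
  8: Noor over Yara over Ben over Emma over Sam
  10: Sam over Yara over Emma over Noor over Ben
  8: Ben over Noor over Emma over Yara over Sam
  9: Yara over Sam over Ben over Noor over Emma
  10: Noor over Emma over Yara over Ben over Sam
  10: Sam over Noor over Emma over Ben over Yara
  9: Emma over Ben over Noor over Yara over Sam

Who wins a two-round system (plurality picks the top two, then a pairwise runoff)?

Noor

Round 1 first-place votes: Ben 8, Yara 9, Noor 18, Emma 9, Sam 20. Sam and Noor advance.
Runoff: Sam is ranked above Noor on 29 ballots, Noor above Sam on 35.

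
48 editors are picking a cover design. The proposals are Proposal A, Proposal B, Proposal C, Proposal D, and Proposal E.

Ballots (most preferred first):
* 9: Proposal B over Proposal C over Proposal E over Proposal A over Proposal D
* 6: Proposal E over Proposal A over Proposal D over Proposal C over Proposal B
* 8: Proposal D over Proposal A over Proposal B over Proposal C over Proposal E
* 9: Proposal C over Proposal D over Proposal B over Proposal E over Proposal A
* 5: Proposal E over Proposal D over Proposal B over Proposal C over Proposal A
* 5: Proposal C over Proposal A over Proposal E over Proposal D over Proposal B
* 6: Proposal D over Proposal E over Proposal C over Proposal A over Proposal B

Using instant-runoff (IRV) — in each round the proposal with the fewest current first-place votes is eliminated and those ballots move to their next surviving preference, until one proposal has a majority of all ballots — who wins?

Proposal D

Round 1: Proposal A 0, Proposal B 9, Proposal C 14, Proposal D 14, Proposal E 11. Proposal A eliminated.
Round 2: Proposal B 9, Proposal C 14, Proposal D 14, Proposal E 11. Proposal B eliminated.
Round 3: Proposal C 23, Proposal D 14, Proposal E 11. Proposal E eliminated.
Round 4: Proposal C 23, Proposal D 25. Proposal D has a majority (≥25).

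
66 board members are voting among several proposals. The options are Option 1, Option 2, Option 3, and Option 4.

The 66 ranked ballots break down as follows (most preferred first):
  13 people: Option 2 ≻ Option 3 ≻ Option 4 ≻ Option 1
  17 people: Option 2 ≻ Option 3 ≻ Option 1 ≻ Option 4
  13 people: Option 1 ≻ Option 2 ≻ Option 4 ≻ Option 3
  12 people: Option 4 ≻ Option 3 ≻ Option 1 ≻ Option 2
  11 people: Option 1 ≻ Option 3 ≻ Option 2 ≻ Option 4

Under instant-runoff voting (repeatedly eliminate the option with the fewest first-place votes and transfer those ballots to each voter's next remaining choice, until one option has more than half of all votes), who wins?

Option 1

Round 1: Option 1 24, Option 2 30, Option 3 0, Option 4 12. Option 3 eliminated.
Round 2: Option 1 24, Option 2 30, Option 4 12. Option 4 eliminated.
Round 3: Option 1 36, Option 2 30. Option 1 has a majority (≥34).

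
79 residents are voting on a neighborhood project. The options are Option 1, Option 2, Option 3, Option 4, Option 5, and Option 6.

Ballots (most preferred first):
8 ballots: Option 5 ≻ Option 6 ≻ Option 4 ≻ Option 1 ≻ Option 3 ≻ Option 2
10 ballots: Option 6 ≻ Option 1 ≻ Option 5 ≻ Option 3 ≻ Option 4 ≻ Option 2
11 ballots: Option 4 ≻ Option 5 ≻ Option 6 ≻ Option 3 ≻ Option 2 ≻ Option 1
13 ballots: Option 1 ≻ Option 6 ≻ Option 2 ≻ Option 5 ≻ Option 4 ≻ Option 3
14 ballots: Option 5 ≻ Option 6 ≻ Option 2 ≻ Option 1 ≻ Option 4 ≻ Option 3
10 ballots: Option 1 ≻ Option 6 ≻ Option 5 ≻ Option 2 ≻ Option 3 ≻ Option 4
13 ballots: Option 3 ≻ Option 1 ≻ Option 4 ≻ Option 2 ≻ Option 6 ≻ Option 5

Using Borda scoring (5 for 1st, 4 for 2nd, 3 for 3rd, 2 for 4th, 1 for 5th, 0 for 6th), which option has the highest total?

Option 1: 8×2 + 10×4 + 11×0 + 13×5 + 14×2 + 10×5 + 13×4 = 251
Option 2: 8×0 + 10×0 + 11×1 + 13×3 + 14×3 + 10×2 + 13×2 = 138
Option 3: 8×1 + 10×2 + 11×2 + 13×0 + 14×0 + 10×1 + 13×5 = 125
Option 4: 8×3 + 10×1 + 11×5 + 13×1 + 14×1 + 10×0 + 13×3 = 155
Option 5: 8×5 + 10×3 + 11×4 + 13×2 + 14×5 + 10×3 + 13×0 = 240
Option 6: 8×4 + 10×5 + 11×3 + 13×4 + 14×4 + 10×4 + 13×1 = 276

Option 6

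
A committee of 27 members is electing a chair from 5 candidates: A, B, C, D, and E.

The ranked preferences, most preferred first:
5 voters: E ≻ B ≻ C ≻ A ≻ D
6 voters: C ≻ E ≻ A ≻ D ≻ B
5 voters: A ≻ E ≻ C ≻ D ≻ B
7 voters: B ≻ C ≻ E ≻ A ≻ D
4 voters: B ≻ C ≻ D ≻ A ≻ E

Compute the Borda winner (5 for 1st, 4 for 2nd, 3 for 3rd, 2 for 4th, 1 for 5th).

A: 5×2 + 6×3 + 5×5 + 7×2 + 4×2 = 75
B: 5×4 + 6×1 + 5×1 + 7×5 + 4×5 = 86
C: 5×3 + 6×5 + 5×3 + 7×4 + 4×4 = 104
D: 5×1 + 6×2 + 5×2 + 7×1 + 4×3 = 46
E: 5×5 + 6×4 + 5×4 + 7×3 + 4×1 = 94

C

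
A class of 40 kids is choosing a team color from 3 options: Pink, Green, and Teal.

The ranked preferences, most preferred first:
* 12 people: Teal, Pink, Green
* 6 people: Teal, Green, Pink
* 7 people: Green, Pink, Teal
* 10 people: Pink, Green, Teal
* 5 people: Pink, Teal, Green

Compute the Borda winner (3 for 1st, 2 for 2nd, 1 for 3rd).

Pink

Pink: 12×2 + 6×1 + 7×2 + 10×3 + 5×3 = 89
Green: 12×1 + 6×2 + 7×3 + 10×2 + 5×1 = 70
Teal: 12×3 + 6×3 + 7×1 + 10×1 + 5×2 = 81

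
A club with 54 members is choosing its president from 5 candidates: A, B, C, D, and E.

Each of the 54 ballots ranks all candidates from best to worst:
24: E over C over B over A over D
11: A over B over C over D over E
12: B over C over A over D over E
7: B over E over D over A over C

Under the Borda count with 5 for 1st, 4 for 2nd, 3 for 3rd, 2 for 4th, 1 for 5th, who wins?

B

A: 24×2 + 11×5 + 12×3 + 7×2 = 153
B: 24×3 + 11×4 + 12×5 + 7×5 = 211
C: 24×4 + 11×3 + 12×4 + 7×1 = 184
D: 24×1 + 11×2 + 12×2 + 7×3 = 91
E: 24×5 + 11×1 + 12×1 + 7×4 = 171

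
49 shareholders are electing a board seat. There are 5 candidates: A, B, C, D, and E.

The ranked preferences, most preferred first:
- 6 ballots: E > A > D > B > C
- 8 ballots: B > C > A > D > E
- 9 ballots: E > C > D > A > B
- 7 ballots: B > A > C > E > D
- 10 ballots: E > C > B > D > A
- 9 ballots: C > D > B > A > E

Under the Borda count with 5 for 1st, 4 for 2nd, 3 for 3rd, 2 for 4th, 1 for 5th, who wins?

A: 6×4 + 8×3 + 9×2 + 7×4 + 10×1 + 9×2 = 122
B: 6×2 + 8×5 + 9×1 + 7×5 + 10×3 + 9×3 = 153
C: 6×1 + 8×4 + 9×4 + 7×3 + 10×4 + 9×5 = 180
D: 6×3 + 8×2 + 9×3 + 7×1 + 10×2 + 9×4 = 124
E: 6×5 + 8×1 + 9×5 + 7×2 + 10×5 + 9×1 = 156

C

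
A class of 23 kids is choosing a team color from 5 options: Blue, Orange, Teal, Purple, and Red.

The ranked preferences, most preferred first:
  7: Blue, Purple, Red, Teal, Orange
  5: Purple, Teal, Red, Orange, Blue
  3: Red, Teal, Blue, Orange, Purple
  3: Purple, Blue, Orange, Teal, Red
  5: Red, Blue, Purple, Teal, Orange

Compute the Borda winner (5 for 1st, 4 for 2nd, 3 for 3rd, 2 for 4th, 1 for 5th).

Purple

Blue: 7×5 + 5×1 + 3×3 + 3×4 + 5×4 = 81
Orange: 7×1 + 5×2 + 3×2 + 3×3 + 5×1 = 37
Teal: 7×2 + 5×4 + 3×4 + 3×2 + 5×2 = 62
Purple: 7×4 + 5×5 + 3×1 + 3×5 + 5×3 = 86
Red: 7×3 + 5×3 + 3×5 + 3×1 + 5×5 = 79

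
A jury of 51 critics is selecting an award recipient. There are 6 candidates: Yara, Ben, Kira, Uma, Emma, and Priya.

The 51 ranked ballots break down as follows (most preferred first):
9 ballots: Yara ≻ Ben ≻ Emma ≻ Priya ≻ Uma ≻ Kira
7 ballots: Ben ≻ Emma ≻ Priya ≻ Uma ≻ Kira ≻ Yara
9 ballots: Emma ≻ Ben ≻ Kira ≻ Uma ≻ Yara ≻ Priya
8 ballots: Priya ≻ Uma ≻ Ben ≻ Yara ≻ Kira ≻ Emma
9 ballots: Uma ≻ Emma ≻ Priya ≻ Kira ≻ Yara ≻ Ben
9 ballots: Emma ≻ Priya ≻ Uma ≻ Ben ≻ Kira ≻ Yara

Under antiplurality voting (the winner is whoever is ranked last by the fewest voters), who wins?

Uma

Last-place votes: Yara 16, Ben 9, Kira 9, Uma 0, Emma 8, Priya 9.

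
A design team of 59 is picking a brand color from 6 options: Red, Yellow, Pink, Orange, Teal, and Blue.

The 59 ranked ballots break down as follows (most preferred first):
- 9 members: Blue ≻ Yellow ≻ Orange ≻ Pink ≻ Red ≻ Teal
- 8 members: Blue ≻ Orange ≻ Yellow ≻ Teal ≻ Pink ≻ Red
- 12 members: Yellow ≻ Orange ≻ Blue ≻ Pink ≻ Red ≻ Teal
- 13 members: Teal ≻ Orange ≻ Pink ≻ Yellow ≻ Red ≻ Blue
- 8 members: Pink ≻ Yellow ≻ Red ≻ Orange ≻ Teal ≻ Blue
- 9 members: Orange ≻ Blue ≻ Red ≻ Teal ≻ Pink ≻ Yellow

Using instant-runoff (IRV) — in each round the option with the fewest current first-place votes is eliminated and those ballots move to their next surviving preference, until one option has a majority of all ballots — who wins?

Round 1: Red 0, Yellow 12, Pink 8, Orange 9, Teal 13, Blue 17. Red eliminated.
Round 2: Yellow 12, Pink 8, Orange 9, Teal 13, Blue 17. Pink eliminated.
Round 3: Yellow 20, Orange 9, Teal 13, Blue 17. Orange eliminated.
Round 4: Yellow 20, Teal 13, Blue 26. Teal eliminated.
Round 5: Yellow 33, Blue 26. Yellow has a majority (≥30).

Yellow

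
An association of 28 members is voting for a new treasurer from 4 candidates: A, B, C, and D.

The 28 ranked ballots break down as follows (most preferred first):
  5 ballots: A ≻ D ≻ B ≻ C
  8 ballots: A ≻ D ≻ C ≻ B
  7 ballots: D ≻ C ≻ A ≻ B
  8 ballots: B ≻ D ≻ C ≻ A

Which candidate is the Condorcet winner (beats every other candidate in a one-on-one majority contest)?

D

D vs A: 15–13
D vs B: 20–8
D vs C: 28–0
D beats every other candidate.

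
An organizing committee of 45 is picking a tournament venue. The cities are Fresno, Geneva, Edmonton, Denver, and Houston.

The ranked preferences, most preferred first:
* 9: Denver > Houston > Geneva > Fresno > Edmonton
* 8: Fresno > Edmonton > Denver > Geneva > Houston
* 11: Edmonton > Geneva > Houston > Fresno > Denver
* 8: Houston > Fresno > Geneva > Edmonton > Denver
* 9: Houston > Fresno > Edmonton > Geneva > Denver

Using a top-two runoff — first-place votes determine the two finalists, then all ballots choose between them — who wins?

Round 1 first-place votes: Fresno 8, Geneva 0, Edmonton 11, Denver 9, Houston 17. Houston and Edmonton advance.
Runoff: Houston is ranked above Edmonton on 26 ballots, Edmonton above Houston on 19.

Houston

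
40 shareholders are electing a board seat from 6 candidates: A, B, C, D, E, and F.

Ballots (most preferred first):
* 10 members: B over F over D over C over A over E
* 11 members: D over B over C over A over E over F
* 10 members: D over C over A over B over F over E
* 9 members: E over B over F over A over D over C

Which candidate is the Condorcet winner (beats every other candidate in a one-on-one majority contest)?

D

D vs A: 31–9
D vs B: 21–19
D vs C: 40–0
D vs E: 31–9
D vs F: 21–19
D beats every other candidate.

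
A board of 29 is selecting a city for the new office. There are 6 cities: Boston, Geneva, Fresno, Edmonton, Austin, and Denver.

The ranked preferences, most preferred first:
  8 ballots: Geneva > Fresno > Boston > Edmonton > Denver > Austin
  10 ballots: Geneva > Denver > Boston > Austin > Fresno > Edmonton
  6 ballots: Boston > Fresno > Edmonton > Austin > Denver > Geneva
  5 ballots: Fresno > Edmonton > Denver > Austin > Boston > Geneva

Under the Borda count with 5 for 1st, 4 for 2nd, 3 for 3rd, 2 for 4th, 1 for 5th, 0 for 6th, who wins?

Fresno

Boston: 8×3 + 10×3 + 6×5 + 5×1 = 89
Geneva: 8×5 + 10×5 + 6×0 + 5×0 = 90
Fresno: 8×4 + 10×1 + 6×4 + 5×5 = 91
Edmonton: 8×2 + 10×0 + 6×3 + 5×4 = 54
Austin: 8×0 + 10×2 + 6×2 + 5×2 = 42
Denver: 8×1 + 10×4 + 6×1 + 5×3 = 69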